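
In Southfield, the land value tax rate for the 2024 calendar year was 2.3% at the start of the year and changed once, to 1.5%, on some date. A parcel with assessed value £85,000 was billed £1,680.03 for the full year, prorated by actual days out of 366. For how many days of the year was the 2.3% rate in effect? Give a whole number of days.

218 days

Let d = days at the first rate; then 366 − d days at the second rate.
£85,000 × [2.3%·d + 1.5%·(366−d)] / 366 = £1,680.03
Solving gives d = 218, so the new rate took effect on 6 Aug 2024.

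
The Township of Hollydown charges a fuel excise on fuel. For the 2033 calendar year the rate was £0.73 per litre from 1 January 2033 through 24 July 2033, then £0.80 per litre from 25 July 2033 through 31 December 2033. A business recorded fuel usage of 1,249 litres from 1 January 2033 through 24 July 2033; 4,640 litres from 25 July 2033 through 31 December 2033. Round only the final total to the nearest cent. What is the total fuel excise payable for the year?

£4,623.77

1 January – 24 July 2033: 1,249 litres at £0.73/litre → £911.77
25 July – 31 December 2033: 4,640 litres at £0.80/litre → £3,712.00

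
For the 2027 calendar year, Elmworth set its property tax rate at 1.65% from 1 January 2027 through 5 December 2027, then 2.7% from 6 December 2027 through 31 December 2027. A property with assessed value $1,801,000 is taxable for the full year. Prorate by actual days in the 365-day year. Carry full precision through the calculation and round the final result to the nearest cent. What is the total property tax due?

1 January – 5 December 2027: 339 days at 1.65% → $1,801,000 × 1.65% × 339/365 = $27,599.7082
6 December – 31 December 2027: 26 days at 2.7% → $1,801,000 × 2.7% × 26/365 = $3,463.8411
Total = $31,063.5493

$31,063.55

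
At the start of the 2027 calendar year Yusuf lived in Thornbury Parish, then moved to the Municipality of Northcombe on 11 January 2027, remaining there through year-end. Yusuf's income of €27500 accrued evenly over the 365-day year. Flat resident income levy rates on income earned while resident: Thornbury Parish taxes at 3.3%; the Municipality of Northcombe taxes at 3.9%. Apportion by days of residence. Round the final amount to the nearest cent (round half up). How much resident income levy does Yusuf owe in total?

€1067.98

Thornbury Parish, 1 January – 10 January 2027: 10 days → €27500 × 3.3% × 10/365 = €24.8630
The Municipality of Northcombe, 11 January – 31 December 2027: 355 days → €27500 × 3.9% × 355/365 = €1043.1164
Total = €1067.9795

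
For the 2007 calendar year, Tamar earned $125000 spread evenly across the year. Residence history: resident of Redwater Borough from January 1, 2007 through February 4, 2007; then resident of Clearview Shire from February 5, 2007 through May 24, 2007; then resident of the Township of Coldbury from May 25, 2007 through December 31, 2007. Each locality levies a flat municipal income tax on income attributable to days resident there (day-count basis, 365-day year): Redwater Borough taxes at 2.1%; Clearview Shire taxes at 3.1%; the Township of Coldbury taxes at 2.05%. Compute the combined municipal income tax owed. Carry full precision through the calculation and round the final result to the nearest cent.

$2960.45

Redwater Borough, January 1 – February 4, 2007: 35 days → $125000 × 2.1% × 35/365 = $251.7123
Clearview Shire, February 5 – May 24, 2007: 109 days → $125000 × 3.1% × 109/365 = $1157.1918
The Township of Coldbury, May 25 – December 31, 2007: 221 days → $125000 × 2.05% × 221/365 = $1551.5411
Total = $2960.4452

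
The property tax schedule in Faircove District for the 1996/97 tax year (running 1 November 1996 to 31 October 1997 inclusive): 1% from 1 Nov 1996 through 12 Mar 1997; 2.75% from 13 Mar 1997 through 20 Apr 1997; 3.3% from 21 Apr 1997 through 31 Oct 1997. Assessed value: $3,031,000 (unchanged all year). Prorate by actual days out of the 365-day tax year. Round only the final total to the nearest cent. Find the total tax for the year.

$73,030.49

1 Nov 1996 – 12 Mar 1997: 132 days at 1% → $3,031,000 × 1% × 132/365 = $10,961.4247
13 Mar – 20 Apr 1997: 39 days at 2.75% → $3,031,000 × 2.75% × 39/365 = $8,906.1575
21 Apr – 31 Oct 1997: 194 days at 3.3% → $3,031,000 × 3.3% × 194/365 = $53,162.9096
Total = $73,030.4918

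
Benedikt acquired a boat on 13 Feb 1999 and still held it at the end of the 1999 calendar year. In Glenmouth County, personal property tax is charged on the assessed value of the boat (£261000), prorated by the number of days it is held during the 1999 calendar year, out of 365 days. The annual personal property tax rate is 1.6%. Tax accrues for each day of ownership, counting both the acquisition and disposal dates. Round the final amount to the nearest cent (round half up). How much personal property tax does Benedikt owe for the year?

£3684.03

Days held (13 Feb – 31 Dec 1999): 322 out of 365
Tax = £261000 × 1.6% × 322/365 = £3684.0329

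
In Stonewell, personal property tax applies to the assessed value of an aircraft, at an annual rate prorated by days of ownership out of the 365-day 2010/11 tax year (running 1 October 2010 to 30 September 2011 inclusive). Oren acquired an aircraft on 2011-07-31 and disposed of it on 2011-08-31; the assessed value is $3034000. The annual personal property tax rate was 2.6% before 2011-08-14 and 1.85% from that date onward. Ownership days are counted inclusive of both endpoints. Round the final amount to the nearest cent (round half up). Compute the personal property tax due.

2011-07-31 to 2011-08-13: 14 days at 2.6% → $3034000 × 2.6% × 14/365 = $3025.6877
2011-08-14 to 2011-08-31: 18 days at 1.85% → $3034000 × 1.85% × 18/365 = $2768.0055
Total = $5793.6932

$5793.69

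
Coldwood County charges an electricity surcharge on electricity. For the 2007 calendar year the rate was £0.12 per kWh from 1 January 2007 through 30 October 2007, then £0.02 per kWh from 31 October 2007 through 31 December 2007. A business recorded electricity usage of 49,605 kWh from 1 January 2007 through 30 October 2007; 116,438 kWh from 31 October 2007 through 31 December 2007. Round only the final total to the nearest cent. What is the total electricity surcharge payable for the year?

1 January – 30 October 2007: 49,605 kWh at £0.12/kWh → £5952.60
31 October – 31 December 2007: 116,438 kWh at £0.02/kWh → £2328.76

£8281.36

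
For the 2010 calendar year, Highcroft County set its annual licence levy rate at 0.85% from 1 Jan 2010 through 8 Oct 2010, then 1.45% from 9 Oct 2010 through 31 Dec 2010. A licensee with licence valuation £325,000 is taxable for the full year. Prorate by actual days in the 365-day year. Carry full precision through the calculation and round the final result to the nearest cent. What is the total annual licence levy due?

£3,211.27

1 Jan – 8 Oct 2010: 281 days at 0.85% → £325,000 × 0.85% × 281/365 = £2,126.7466
9 Oct – 31 Dec 2010: 84 days at 1.45% → £325,000 × 1.45% × 84/365 = £1,084.5205
Total = £3,211.2671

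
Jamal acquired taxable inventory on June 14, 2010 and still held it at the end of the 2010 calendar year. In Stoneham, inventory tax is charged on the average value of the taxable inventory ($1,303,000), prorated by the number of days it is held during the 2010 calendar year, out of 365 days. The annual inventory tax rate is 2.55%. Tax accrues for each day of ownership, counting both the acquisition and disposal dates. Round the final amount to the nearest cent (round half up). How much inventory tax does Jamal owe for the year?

$18,297.33

Days held (June 14 – December 31, 2010): 201 out of 365
Tax = $1,303,000 × 2.55% × 201/365 = $18,297.3329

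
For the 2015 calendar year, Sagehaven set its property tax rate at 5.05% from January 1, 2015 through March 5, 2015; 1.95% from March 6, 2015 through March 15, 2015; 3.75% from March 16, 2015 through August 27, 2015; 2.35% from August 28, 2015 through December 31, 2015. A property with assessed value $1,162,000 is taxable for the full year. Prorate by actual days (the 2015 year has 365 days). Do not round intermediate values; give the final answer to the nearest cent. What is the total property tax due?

January 1 – March 5, 2015: 64 days at 5.05% → $1,162,000 × 5.05% × 64/365 = $10,289.2712
March 6 – March 15, 2015: 10 days at 1.95% → $1,162,000 × 1.95% × 10/365 = $620.7945
March 16 – August 27, 2015: 165 days at 3.75% → $1,162,000 × 3.75% × 165/365 = $19,698.2877
August 28 – December 31, 2015: 126 days at 2.35% → $1,162,000 × 2.35% × 126/365 = $9,426.5260
Total = $40,034.8795

$40,034.88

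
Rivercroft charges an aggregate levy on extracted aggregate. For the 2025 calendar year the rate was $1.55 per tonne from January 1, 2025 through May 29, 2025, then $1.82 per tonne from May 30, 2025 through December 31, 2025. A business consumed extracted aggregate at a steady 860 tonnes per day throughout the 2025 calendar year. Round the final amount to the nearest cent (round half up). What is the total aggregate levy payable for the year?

January 1 – May 29, 2025: 149 days × 860 tonnes/day = 128,140 tonnes at $1.55/tonne → $198617.00
May 30 – December 31, 2025: 216 days × 860 tonnes/day = 185,760 tonnes at $1.82/tonne → $338083.20

$536700.20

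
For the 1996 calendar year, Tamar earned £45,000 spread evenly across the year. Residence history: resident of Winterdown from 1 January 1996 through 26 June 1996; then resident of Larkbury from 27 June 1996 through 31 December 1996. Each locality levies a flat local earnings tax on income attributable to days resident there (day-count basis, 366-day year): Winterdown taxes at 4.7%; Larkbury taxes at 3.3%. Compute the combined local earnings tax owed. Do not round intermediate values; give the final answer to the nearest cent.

£1,791.39

Winterdown, 1 January – 26 June 1996: 178 days → £45,000 × 4.7% × 178/366 = £1,028.6066
Larkbury, 27 June – 31 December 1996: 188 days → £45,000 × 3.3% × 188/366 = £762.7869
Total = £1,791.3934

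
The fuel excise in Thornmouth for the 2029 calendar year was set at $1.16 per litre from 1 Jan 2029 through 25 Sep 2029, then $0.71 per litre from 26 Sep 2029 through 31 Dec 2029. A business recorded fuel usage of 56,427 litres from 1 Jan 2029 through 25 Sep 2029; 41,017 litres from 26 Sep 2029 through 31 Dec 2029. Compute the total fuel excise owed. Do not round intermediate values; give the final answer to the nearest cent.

1 Jan – 25 Sep 2029: 56,427 litres at $1.16/litre → $65,455.32
26 Sep – 31 Dec 2029: 41,017 litres at $0.71/litre → $29,122.07

$94,577.39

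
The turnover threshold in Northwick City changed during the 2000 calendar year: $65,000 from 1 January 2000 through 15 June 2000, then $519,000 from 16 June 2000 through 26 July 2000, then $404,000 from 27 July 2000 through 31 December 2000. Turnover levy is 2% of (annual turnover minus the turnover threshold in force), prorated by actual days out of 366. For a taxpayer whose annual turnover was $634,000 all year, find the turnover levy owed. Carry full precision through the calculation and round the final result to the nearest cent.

$7,435.96

1 January – 15 June 2000: 167 days, exemption $65,000 → ($634,000 − $65,000) × 2% × 167/366 = $5,192.5137
16 June – 26 July 2000: 41 days, exemption $519,000 → ($634,000 − $519,000) × 2% × 41/366 = $257.6503
27 July – 31 December 2000: 158 days, exemption $404,000 → ($634,000 − $404,000) × 2% × 158/366 = $1,985.7923
Total = $7,435.9563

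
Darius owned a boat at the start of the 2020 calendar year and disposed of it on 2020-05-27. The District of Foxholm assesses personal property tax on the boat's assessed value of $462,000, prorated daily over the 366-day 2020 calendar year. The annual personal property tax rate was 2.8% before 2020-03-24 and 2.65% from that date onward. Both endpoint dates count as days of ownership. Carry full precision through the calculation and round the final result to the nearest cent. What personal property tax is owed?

2020-01-01 to 2020-03-23: 83 days at 2.8% → $462,000 × 2.8% × 83/366 = $2,933.5738
2020-03-24 to 2020-05-27: 65 days at 2.65% → $462,000 × 2.65% × 65/366 = $2,174.3033
Total = $5,107.8770

$5,107.88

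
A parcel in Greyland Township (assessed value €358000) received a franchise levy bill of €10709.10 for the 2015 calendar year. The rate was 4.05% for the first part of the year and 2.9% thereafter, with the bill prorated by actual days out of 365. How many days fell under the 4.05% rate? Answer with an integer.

29 days

Let d = days at the first rate; then 365 − d days at the second rate.
€358000 × [4.05%·d + 2.9%·(365−d)] / 365 = €10709.10
Solving gives d = 29, so the new rate took effect on 30 January 2015.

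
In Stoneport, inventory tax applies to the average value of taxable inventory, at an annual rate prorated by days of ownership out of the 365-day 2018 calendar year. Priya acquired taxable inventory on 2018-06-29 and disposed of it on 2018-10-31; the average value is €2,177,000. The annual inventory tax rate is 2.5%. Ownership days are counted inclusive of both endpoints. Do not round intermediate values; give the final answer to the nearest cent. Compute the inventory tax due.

€18,638.70

Days held (2018-06-29 to 2018-10-31): 125 out of 365
Tax = €2,177,000 × 2.5% × 125/365 = €18,638.6986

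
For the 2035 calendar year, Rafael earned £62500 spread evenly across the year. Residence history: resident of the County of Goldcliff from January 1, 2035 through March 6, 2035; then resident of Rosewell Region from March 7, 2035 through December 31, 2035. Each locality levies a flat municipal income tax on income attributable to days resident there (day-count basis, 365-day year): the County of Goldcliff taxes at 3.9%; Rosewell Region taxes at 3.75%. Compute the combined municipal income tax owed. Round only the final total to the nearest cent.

£2360.45

The County of Goldcliff, January 1 – March 6, 2035: 65 days → £62500 × 3.9% × 65/365 = £434.0753
Rosewell Region, March 7 – December 31, 2035: 300 days → £62500 × 3.75% × 300/365 = £1926.3699
Total = £2360.4452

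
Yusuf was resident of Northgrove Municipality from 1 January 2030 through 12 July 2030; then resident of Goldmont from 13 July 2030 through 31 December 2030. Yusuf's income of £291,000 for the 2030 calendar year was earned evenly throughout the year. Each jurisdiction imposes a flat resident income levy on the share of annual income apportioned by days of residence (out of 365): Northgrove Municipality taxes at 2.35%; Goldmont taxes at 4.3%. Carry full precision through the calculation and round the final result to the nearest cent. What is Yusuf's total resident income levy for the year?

£9,512.51

Northgrove Municipality, 1 January – 12 July 2030: 193 days → £291,000 × 2.35% × 193/365 = £3,615.9740
Goldmont, 13 July – 31 December 2030: 172 days → £291,000 × 4.3% × 172/365 = £5,896.5370
Total = £9,512.5110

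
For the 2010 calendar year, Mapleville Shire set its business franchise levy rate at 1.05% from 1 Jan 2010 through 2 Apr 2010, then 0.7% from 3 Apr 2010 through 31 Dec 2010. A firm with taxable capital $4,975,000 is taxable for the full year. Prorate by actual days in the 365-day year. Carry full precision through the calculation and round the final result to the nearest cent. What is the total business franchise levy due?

1 Jan – 2 Apr 2010: 92 days at 1.05% → $4,975,000 × 1.05% × 92/365 = $13,166.7123
3 Apr – 31 Dec 2010: 273 days at 0.7% → $4,975,000 × 0.7% × 273/365 = $26,047.1918
Total = $39,213.9041

$39,213.90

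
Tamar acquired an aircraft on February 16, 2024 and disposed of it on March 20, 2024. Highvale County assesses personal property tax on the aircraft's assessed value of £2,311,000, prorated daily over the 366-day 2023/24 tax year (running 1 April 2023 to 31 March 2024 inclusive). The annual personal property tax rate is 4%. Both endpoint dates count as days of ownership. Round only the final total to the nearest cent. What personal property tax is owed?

£8,587.32

Days held (February 16 – March 20, 2024): 34 out of 366
Tax = £2,311,000 × 4% × 34/366 = £8,587.3224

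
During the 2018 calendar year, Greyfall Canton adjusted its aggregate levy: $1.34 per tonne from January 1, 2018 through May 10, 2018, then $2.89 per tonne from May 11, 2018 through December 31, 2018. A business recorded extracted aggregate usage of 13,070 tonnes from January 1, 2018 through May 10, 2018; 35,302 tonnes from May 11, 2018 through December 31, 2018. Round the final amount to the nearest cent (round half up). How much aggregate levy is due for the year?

$119,536.58

January 1 – May 10, 2018: 13,070 tonnes at $1.34/tonne → $17,513.80
May 11 – December 31, 2018: 35,302 tonnes at $2.89/tonne → $102,022.78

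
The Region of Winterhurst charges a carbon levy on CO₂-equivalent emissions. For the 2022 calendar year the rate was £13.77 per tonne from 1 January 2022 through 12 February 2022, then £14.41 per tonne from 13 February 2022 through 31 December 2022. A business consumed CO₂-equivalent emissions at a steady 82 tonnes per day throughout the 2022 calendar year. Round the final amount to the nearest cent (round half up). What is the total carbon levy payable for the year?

£429,034.66

1 January – 12 February 2022: 43 days × 82 tonnes/day = 3,526 tonnes at £13.77/tonne → £48,553.02
13 February – 31 December 2022: 322 days × 82 tonnes/day = 26,404 tonnes at £14.41/tonne → £380,481.64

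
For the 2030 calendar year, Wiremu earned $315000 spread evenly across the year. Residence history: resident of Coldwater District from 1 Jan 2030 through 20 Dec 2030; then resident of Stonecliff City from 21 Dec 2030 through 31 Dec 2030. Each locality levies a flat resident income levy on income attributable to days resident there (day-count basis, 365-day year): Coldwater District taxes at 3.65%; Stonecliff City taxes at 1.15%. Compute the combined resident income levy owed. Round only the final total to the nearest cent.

Coldwater District, 1 Jan – 20 Dec 2030: 354 days → $315000 × 3.65% × 354/365 = $11151.0000
Stonecliff City, 21 Dec – 31 Dec 2030: 11 days → $315000 × 1.15% × 11/365 = $109.1712
Total = $11260.1712

$11260.17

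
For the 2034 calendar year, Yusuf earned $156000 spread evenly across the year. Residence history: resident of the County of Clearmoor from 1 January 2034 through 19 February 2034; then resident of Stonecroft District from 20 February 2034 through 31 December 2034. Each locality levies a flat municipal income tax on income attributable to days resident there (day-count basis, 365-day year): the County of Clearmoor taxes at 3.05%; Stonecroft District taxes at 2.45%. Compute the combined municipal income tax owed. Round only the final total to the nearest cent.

$3950.22

The County of Clearmoor, 1 January – 19 February 2034: 50 days → $156000 × 3.05% × 50/365 = $651.7808
Stonecroft District, 20 February – 31 December 2034: 315 days → $156000 × 2.45% × 315/365 = $3298.4384
Total = $3950.2192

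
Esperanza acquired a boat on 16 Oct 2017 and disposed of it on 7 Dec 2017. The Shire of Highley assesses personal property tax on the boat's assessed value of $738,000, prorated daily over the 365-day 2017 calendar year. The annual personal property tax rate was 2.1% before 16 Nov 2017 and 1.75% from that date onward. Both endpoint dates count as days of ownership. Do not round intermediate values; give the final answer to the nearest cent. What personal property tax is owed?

16 Oct – 15 Nov 2017: 31 days at 2.1% → $738,000 × 2.1% × 31/365 = $1,316.2685
16 Nov – 7 Dec 2017: 22 days at 1.75% → $738,000 × 1.75% × 22/365 = $778.4384
Total = $2,094.7068

$2,094.71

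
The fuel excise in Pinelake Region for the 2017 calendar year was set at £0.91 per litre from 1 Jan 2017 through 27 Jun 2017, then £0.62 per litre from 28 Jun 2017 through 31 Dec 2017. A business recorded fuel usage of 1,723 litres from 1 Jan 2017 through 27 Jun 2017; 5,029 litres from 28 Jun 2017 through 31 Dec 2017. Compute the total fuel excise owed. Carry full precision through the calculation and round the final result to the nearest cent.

1 Jan – 27 Jun 2017: 1,723 litres at £0.91/litre → £1,567.93
28 Jun – 31 Dec 2017: 5,029 litres at £0.62/litre → £3,117.98

£4,685.91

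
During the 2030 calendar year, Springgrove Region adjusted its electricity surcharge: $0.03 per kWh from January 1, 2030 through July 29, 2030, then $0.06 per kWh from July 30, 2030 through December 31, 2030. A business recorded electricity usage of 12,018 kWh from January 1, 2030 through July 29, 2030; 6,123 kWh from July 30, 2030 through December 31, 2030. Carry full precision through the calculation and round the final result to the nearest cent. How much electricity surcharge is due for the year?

January 1 – July 29, 2030: 12,018 kWh at $0.03/kWh → $360.54
July 30 – December 31, 2030: 6,123 kWh at $0.06/kWh → $367.38

$727.92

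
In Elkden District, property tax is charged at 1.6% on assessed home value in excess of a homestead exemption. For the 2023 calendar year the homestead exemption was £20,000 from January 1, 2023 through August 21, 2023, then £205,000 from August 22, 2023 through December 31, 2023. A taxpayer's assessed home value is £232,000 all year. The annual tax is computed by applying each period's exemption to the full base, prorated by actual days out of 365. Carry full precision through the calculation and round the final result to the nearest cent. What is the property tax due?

January 1 – August 21, 2023: 233 days, exemption £20,000 → (£232,000 − £20,000) × 1.6% × 233/365 = £2,165.3041
August 22 – December 31, 2023: 132 days, exemption £205,000 → (£232,000 − £205,000) × 1.6% × 132/365 = £156.2301
Total = £2,321.5342

£2,321.53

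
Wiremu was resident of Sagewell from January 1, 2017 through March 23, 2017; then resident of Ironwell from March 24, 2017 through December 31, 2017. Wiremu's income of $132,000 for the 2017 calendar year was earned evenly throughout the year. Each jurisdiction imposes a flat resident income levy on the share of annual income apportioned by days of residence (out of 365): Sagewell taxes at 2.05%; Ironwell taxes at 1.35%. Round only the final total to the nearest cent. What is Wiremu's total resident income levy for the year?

Sagewell, January 1 – March 23, 2017: 82 days → $132,000 × 2.05% × 82/365 = $607.9233
Ironwell, March 24 – December 31, 2017: 283 days → $132,000 × 1.35% × 283/365 = $1,381.6603
Total = $1,989.5836

$1,989.58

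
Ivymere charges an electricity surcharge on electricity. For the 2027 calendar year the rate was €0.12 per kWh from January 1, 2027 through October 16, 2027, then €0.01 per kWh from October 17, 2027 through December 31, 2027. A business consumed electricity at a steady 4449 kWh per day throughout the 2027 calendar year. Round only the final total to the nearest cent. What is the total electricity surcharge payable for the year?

€157,672.56

January 1 – October 16, 2027: 289 days × 4449 kWh/day = 1,285,761 kWh at €0.12/kWh → €154,291.32
October 17 – December 31, 2027: 76 days × 4449 kWh/day = 338,124 kWh at €0.01/kWh → €3,381.24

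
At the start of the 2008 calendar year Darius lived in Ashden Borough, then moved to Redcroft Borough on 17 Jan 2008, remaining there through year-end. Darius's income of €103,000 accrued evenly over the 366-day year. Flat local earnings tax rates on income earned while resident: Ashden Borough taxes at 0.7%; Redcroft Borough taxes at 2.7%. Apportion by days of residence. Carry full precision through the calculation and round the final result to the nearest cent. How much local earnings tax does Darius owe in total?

Ashden Borough, 1 Jan – 16 Jan 2008: 16 days → €103,000 × 0.7% × 16/366 = €31.5191
Redcroft Borough, 17 Jan – 31 Dec 2008: 350 days → €103,000 × 2.7% × 350/366 = €2,659.4262
Total = €2,690.9454

€2,690.95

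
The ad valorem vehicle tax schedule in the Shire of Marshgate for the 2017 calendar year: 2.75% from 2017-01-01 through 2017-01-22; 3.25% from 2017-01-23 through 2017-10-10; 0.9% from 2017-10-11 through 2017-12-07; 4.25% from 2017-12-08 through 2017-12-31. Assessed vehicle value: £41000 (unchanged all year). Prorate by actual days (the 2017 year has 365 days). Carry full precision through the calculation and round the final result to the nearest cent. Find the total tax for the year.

2017-01-01 to 2017-01-22: 22 days at 2.75% → £41000 × 2.75% × 22/365 = £67.9589
2017-01-23 to 2017-10-10: 261 days at 3.25% → £41000 × 3.25% × 261/365 = £952.8288
2017-10-11 to 2017-12-07: 58 days at 0.9% → £41000 × 0.9% × 58/365 = £58.6356
2017-12-08 to 2017-12-31: 24 days at 4.25% → £41000 × 4.25% × 24/365 = £114.5753
Total = £1193.9986

£1194.00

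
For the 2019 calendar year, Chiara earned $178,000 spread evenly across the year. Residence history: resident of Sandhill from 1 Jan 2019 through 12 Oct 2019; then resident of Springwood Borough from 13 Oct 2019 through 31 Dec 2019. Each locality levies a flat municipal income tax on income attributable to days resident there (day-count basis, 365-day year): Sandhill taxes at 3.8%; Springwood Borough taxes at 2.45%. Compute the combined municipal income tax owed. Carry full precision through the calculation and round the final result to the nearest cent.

$6,237.32

Sandhill, 1 Jan – 12 Oct 2019: 285 days → $178,000 × 3.8% × 285/365 = $5,281.4795
Springwood Borough, 13 Oct – 31 Dec 2019: 80 days → $178,000 × 2.45% × 80/365 = $955.8356
Total = $6,237.3151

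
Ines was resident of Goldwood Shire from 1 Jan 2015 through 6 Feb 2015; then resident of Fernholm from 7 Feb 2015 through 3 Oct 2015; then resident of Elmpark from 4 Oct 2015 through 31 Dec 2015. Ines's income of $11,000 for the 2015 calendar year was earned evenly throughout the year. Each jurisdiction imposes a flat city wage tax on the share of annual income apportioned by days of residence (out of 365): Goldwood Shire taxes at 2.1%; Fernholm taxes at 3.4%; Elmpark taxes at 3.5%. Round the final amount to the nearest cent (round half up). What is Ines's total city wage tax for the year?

$362.19

Goldwood Shire, 1 Jan – 6 Feb 2015: 37 days → $11,000 × 2.1% × 37/365 = $23.4164
Fernholm, 7 Feb – 3 Oct 2015: 239 days → $11,000 × 3.4% × 239/365 = $244.8932
Elmpark, 4 Oct – 31 Dec 2015: 89 days → $11,000 × 3.5% × 89/365 = $93.8767
Total = $362.1863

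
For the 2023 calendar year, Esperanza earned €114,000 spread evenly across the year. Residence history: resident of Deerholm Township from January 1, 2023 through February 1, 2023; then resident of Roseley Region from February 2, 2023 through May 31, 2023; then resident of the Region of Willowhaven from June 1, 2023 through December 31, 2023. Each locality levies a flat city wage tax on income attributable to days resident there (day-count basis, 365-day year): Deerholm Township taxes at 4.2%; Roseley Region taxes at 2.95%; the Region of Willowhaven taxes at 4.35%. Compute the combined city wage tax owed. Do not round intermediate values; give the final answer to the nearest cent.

Deerholm Township, January 1 – February 1, 2023: 32 days → €114,000 × 4.2% × 32/365 = €419.7699
Roseley Region, February 2 – May 31, 2023: 119 days → €114,000 × 2.95% × 119/365 = €1,096.4301
The Region of Willowhaven, June 1 – December 31, 2023: 214 days → €114,000 × 4.35% × 214/365 = €2,907.4685
Total = €4,423.6685

€4,423.67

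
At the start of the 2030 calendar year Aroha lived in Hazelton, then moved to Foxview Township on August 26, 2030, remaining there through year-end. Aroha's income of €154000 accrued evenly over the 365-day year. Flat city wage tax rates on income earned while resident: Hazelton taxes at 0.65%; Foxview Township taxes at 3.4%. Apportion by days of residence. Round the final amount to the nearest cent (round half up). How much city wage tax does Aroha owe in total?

Hazelton, January 1 – August 25, 2030: 237 days → €154000 × 0.65% × 237/365 = €649.9644
Foxview Township, August 26 – December 31, 2030: 128 days → €154000 × 3.4% × 128/365 = €1836.1863
Total = €2486.1507

€2486.15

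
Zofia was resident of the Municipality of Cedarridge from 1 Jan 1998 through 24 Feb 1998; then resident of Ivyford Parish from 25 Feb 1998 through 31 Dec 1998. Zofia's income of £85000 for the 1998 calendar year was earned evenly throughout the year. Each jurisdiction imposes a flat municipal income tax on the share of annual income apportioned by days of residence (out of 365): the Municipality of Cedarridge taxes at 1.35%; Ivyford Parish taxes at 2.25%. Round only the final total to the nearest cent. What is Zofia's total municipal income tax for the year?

£1797.23

The Municipality of Cedarridge, 1 Jan – 24 Feb 1998: 55 days → £85000 × 1.35% × 55/365 = £172.9110
Ivyford Parish, 25 Feb – 31 Dec 1998: 310 days → £85000 × 2.25% × 310/365 = £1624.3151
Total = £1797.2260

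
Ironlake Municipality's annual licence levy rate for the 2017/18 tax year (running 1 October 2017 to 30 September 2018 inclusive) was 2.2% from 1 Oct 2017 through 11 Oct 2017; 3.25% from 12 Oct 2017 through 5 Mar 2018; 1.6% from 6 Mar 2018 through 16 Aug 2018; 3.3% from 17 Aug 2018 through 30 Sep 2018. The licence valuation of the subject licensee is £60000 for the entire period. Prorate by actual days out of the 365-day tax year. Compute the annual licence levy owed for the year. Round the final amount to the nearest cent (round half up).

1 Oct – 11 Oct 2017: 11 days at 2.2% → £60000 × 2.2% × 11/365 = £39.7808
12 Oct 2017 – 5 Mar 2018: 145 days at 3.25% → £60000 × 3.25% × 145/365 = £774.6575
6 Mar – 16 Aug 2018: 164 days at 1.6% → £60000 × 1.6% × 164/365 = £431.3425
17 Aug – 30 Sep 2018: 45 days at 3.3% → £60000 × 3.3% × 45/365 = £244.1096
Total = £1489.8904

£1489.89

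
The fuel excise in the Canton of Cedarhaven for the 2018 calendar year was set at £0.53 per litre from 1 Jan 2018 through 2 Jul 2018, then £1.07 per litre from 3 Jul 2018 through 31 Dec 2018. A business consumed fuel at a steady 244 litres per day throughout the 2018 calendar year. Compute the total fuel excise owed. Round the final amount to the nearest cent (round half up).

1 Jan – 2 Jul 2018: 183 days × 244 litres/day = 44,652 litres at £0.53/litre → £23,665.56
3 Jul – 31 Dec 2018: 182 days × 244 litres/day = 44,408 litres at £1.07/litre → £47,516.56

£71,182.12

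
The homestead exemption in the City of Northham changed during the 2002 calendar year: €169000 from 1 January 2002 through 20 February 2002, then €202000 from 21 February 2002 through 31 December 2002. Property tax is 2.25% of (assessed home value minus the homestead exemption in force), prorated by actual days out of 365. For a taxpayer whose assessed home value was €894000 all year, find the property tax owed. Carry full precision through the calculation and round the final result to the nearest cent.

1 January – 20 February 2002: 51 days, exemption €169000 → (€894000 − €169000) × 2.25% × 51/365 = €2279.2808
21 February – 31 December 2002: 314 days, exemption €202000 → (€894000 − €202000) × 2.25% × 314/365 = €13394.4658
Total = €15673.7466

€15673.75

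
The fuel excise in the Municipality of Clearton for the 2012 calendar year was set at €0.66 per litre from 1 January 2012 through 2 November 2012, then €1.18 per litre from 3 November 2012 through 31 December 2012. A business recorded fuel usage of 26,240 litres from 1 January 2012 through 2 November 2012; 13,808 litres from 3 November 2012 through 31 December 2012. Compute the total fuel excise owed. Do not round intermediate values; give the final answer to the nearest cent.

1 January – 2 November 2012: 26,240 litres at €0.66/litre → €17,318.40
3 November – 31 December 2012: 13,808 litres at €1.18/litre → €16,293.44

€33,611.84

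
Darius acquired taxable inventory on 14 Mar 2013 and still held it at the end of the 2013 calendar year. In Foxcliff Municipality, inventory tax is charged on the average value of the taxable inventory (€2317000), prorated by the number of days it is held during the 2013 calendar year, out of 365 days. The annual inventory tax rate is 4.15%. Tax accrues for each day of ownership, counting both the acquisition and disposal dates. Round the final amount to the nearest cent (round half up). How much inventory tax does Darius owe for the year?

€77187.84

Days held (14 Mar – 31 Dec 2013): 293 out of 365
Tax = €2317000 × 4.15% × 293/365 = €77187.8397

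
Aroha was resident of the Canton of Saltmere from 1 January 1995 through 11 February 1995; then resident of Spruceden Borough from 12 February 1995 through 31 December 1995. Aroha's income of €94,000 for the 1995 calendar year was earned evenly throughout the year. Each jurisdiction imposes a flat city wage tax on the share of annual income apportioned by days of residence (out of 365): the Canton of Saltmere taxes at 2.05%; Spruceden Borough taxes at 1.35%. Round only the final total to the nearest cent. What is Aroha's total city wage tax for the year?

€1,344.72

The Canton of Saltmere, 1 January – 11 February 1995: 42 days → €94,000 × 2.05% × 42/365 = €221.7370
Spruceden Borough, 12 February – 31 December 1995: 323 days → €94,000 × 1.35% × 323/365 = €1,122.9781
Total = €1,344.7151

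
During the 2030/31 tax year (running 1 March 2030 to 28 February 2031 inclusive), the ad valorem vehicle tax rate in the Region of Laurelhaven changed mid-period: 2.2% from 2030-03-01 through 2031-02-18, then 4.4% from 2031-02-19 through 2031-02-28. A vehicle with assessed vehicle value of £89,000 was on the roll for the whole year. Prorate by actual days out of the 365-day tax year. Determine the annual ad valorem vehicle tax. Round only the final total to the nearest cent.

£2,011.64

2030-03-01 to 2031-02-18: 355 days at 2.2% → £89,000 × 2.2% × 355/365 = £1,904.3562
2031-02-19 to 2031-02-28: 10 days at 4.4% → £89,000 × 4.4% × 10/365 = £107.2877
Total = £2,011.6438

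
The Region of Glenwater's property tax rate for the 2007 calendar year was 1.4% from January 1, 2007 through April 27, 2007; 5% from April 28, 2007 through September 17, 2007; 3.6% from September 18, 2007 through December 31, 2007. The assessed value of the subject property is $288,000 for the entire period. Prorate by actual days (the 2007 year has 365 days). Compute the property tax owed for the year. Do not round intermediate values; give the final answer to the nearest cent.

$9,916.67

January 1 – April 27, 2007: 117 days at 1.4% → $288,000 × 1.4% × 117/365 = $1,292.4493
April 28 – September 17, 2007: 143 days at 5% → $288,000 × 5% × 143/365 = $5,641.6438
September 18 – December 31, 2007: 105 days at 3.6% → $288,000 × 3.6% × 105/365 = $2,982.5753
Total = $9,916.6685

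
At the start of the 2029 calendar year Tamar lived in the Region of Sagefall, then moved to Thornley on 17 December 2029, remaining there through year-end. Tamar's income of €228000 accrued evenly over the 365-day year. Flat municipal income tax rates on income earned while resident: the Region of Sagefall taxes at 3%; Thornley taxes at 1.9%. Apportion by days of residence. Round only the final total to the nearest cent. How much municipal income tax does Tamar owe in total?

The Region of Sagefall, 1 January – 16 December 2029: 350 days → €228000 × 3% × 350/365 = €6558.9041
Thornley, 17 December – 31 December 2029: 15 days → €228000 × 1.9% × 15/365 = €178.0274
Total = €6736.9315

€6736.93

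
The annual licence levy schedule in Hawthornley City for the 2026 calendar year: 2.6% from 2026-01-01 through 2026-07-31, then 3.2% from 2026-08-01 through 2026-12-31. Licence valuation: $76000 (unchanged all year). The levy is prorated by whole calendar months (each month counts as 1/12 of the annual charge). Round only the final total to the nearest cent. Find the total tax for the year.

2026-01-01 to 2026-07-31: 7 months at 2.6% → $76000 × 2.6% × 7/12 = $1152.6667
2026-08-01 to 2026-12-31: 5 months at 3.2% → $76000 × 3.2% × 5/12 = $1013.3333
Total = $2166.0000

$2166.00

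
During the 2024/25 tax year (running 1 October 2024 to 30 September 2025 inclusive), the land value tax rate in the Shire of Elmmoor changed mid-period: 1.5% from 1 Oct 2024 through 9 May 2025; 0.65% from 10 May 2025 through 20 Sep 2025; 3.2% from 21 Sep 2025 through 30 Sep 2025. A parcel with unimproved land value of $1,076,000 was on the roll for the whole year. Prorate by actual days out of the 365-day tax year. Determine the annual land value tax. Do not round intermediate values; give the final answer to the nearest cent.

1 Oct 2024 – 9 May 2025: 221 days at 1.5% → $1,076,000 × 1.5% × 221/365 = $9,772.4384
10 May – 20 Sep 2025: 134 days at 0.65% → $1,076,000 × 0.65% × 134/365 = $2,567.6603
21 Sep – 30 Sep 2025: 10 days at 3.2% → $1,076,000 × 3.2% × 10/365 = $943.3425
Total = $13,283.4411

$13,283.44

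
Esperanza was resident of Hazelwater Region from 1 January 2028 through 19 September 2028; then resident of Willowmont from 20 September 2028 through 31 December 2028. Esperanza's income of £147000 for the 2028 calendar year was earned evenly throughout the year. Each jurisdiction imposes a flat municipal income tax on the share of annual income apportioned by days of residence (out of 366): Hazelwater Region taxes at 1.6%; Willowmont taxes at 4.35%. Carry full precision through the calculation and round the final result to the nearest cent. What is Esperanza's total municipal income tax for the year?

£3489.64

Hazelwater Region, 1 January – 19 September 2028: 263 days → £147000 × 1.6% × 263/366 = £1690.0984
Willowmont, 20 September – 31 December 2028: 103 days → £147000 × 4.35% × 103/366 = £1799.5451
Total = £3489.6434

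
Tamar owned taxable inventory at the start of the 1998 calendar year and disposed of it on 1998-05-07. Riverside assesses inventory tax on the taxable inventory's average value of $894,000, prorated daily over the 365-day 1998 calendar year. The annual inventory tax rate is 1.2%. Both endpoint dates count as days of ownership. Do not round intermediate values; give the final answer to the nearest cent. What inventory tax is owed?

$3,732.76

Days held (1998-01-01 to 1998-05-07): 127 out of 365
Tax = $894,000 × 1.2% × 127/365 = $3,732.7562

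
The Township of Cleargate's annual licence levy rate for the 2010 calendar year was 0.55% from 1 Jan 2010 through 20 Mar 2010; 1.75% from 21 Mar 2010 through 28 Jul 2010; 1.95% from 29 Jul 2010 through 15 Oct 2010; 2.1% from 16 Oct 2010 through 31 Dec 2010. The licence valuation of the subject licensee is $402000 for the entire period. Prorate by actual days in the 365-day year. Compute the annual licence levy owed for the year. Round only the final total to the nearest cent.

$6461.74

1 Jan – 20 Mar 2010: 79 days at 0.55% → $402000 × 0.55% × 79/365 = $478.5452
21 Mar – 28 Jul 2010: 130 days at 1.75% → $402000 × 1.75% × 130/365 = $2505.6164
29 Jul – 15 Oct 2010: 79 days at 1.95% → $402000 × 1.95% × 79/365 = $1696.6603
16 Oct – 31 Dec 2010: 77 days at 2.1% → $402000 × 2.1% × 77/365 = $1780.9151
Total = $6461.7370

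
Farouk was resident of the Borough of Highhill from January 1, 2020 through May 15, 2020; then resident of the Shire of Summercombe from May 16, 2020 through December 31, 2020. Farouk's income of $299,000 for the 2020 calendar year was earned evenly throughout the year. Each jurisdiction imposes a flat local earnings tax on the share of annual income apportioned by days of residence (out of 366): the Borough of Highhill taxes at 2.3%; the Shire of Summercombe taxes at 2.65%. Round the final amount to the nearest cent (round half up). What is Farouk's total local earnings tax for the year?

The Borough of Highhill, January 1 – May 15, 2020: 136 days → $299,000 × 2.3% × 136/366 = $2,555.3880
The Shire of Summercombe, May 16 – December 31, 2020: 230 days → $299,000 × 2.65% × 230/366 = $4,979.2486
Total = $7,534.6366

$7,534.64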